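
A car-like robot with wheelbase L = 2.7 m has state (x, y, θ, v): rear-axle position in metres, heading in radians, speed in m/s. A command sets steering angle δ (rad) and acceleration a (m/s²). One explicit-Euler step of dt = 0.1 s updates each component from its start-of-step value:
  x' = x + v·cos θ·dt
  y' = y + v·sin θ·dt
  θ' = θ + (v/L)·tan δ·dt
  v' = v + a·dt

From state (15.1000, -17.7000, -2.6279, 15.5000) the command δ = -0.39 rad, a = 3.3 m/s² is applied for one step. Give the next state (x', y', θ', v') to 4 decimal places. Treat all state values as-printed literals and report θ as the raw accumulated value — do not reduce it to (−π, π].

x' = 15.1000 + 15.5000·cos(-2.6279)·0.1 = 13.7500
y' = -17.7000 + 15.5000·sin(-2.6279)·0.1 = -18.4617
θ' = -2.6279 + (15.5000/2.7)·tan(-0.39)·0.1 = -2.8639
v' = 15.5000 + 3.3000·0.1 = 15.8300

(13.7500, -18.4617, -2.8639, 15.8300)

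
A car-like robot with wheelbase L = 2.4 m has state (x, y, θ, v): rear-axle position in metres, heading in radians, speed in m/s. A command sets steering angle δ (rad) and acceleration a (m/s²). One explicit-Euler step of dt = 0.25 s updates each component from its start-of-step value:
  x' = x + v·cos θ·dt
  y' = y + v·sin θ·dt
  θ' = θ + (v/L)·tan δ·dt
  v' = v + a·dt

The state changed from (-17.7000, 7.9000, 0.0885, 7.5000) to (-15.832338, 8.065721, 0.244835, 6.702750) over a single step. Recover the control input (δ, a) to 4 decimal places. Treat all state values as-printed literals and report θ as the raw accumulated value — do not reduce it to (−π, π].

a = (v'−v)/dt = (-0.797250)/0.25 = -3.1890
Δθ = θ'−θ = 0.156335;  (v·dt/L) = 7.5000·0.25/2.4 = 0.781250
tan δ = Δθ·L/(v·dt) = 0.200109  →  δ = 0.1975

δ = 0.1975, a = -3.1890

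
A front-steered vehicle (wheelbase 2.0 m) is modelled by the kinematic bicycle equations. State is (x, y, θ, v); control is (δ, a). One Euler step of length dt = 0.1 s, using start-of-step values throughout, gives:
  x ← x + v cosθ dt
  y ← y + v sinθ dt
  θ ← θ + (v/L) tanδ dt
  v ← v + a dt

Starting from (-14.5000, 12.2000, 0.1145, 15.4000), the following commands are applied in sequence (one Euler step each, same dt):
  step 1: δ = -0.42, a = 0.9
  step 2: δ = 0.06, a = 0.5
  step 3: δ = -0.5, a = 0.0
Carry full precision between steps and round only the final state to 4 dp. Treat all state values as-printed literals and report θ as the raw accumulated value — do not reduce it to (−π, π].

after step 1 (δ=-0.42, a=0.9): (-12.970084, 12.375945, -0.229361, 15.490000)
after step 2 (δ=0.06, a=0.5): (-11.461649, 12.023772, -0.182835, 15.540000)
after step 3 (δ=-0.5, a=0.0): (-9.933551, 11.741227, -0.607312, 15.540000)

(-9.9336, 11.7412, -0.6073, 15.5400)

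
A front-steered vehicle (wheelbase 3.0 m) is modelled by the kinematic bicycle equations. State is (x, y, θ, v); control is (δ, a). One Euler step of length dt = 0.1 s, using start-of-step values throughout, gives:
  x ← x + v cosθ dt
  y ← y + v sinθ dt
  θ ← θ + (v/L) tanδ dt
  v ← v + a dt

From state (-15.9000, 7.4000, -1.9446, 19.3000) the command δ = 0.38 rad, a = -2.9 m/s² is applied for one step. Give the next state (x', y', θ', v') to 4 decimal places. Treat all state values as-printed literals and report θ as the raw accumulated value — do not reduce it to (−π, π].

x' = -15.9000 + 19.3000·cos(-1.9446)·0.1 = -16.6048
y' = 7.4000 + 19.3000·sin(-1.9446)·0.1 = 5.6033
θ' = -1.9446 + (19.3000/3.0)·tan(0.38)·0.1 = -1.6876
v' = 19.3000 − 2.9000·0.1 = 19.0100

(-16.6048, 5.6033, -1.6876, 19.0100)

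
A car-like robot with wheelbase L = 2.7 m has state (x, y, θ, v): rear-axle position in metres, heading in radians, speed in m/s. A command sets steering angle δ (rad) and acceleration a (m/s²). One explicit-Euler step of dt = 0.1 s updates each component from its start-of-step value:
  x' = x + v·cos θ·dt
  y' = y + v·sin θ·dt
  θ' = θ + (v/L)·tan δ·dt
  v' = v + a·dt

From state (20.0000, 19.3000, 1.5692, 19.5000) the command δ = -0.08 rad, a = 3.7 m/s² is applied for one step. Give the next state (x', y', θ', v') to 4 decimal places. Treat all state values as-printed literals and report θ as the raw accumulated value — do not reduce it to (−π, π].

x' = 20.0000 + 19.5000·cos(1.5692)·0.1 = 20.0031
y' = 19.3000 + 19.5000·sin(1.5692)·0.1 = 21.2500
θ' = 1.5692 + (19.5000/2.7)·tan(-0.08)·0.1 = 1.5113
v' = 19.5000 + 3.7000·0.1 = 19.8700

(20.0031, 21.2500, 1.5113, 19.8700)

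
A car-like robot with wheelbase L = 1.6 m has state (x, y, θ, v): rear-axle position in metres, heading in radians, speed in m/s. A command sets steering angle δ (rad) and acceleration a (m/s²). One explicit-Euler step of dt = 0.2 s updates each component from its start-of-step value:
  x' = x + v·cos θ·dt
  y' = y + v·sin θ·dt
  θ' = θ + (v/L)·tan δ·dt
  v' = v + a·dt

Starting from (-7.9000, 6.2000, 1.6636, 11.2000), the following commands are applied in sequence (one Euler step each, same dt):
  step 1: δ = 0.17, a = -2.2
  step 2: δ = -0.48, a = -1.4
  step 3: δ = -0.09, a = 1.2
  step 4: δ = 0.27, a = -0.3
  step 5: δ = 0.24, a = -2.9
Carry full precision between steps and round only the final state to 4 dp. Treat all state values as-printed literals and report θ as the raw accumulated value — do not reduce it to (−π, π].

after step 1 (δ=0.17, a=-2.2): (-8.107582, 8.430361, 1.903920, 10.760000)
after step 2 (δ=-0.48, a=-1.4): (-8.811278, 10.464056, 1.203698, 10.480000)
after step 3 (δ=-0.09, a=1.2): (-8.059005, 12.420405, 1.085479, 10.720000)
after step 4 (δ=0.27, a=-0.3): (-7.058852, 14.316831, 1.456335, 10.660000)
after step 5 (δ=0.24, a=-2.9): (-6.815352, 16.434880, 1.782420, 10.080000)

(-6.8154, 16.4349, 1.7824, 10.0800)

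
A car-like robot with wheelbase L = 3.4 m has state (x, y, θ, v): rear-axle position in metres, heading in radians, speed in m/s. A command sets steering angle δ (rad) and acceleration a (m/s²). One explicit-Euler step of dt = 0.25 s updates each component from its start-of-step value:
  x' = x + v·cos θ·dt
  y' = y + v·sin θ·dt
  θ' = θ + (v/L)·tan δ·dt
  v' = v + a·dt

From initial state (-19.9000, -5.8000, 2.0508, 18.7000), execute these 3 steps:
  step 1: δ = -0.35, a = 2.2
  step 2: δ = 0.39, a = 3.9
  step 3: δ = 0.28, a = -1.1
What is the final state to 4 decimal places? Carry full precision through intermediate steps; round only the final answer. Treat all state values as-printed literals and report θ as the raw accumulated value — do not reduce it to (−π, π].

(-24.6388, 7.4422, 2.5583, 19.9500)

after step 1 (δ=-0.35, a=2.2): (-22.058833, -1.653307, 1.548886, 19.250000)
after step 2 (δ=0.39, a=3.9): (-21.953397, 3.158038, 2.130710, 20.225000)
after step 3 (δ=0.28, a=-1.1): (-24.638837, 7.442204, 2.558341, 19.950000)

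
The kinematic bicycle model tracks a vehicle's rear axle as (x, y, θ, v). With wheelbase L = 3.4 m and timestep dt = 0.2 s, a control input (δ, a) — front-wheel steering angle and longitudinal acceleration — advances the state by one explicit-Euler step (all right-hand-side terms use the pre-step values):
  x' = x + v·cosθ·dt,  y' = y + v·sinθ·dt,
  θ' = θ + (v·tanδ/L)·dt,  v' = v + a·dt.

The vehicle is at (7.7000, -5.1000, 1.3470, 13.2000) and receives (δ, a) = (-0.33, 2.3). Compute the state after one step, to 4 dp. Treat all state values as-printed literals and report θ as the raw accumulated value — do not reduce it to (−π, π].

(8.2859, -2.5258, 1.0810, 13.6600)

x' = 7.7000 + 13.2000·cos(1.3470)·0.2 = 8.2859
y' = -5.1000 + 13.2000·sin(1.3470)·0.2 = -2.5258
θ' = 1.3470 + (13.2000/3.4)·tan(-0.33)·0.2 = 1.0810
v' = 13.2000 + 2.3000·0.2 = 13.6600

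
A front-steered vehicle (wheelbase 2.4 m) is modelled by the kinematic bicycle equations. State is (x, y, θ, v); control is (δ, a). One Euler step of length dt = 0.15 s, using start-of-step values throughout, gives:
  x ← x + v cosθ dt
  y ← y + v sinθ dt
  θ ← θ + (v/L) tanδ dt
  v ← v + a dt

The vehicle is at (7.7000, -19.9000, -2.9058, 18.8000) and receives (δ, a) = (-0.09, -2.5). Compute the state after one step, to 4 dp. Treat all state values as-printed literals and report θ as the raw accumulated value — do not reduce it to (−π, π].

x' = 7.7000 + 18.8000·cos(-2.9058)·0.15 = 4.9580
y' = -19.9000 + 18.8000·sin(-2.9058)·0.15 = -20.5588
θ' = -2.9058 + (18.8000/2.4)·tan(-0.09)·0.15 = -3.0118
v' = 18.8000 − 2.5000·0.15 = 18.4250

(4.9580, -20.5588, -3.0118, 18.4250)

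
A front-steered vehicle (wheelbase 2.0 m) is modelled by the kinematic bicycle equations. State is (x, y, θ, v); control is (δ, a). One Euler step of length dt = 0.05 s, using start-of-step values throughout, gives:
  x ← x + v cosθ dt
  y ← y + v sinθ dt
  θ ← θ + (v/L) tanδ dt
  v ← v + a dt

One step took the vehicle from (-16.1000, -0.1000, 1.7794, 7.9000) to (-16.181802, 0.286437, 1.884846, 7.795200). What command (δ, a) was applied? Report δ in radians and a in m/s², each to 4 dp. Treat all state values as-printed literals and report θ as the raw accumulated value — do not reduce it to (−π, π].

δ = 0.4904, a = -2.0960

a = (v'−v)/dt = (-0.104800)/0.05 = -2.0960
Δθ = θ'−θ = 0.105446;  (v·dt/L) = 7.9000·0.05/2.0 = 0.197500
tan δ = Δθ·L/(v·dt) = 0.533904  →  δ = 0.4904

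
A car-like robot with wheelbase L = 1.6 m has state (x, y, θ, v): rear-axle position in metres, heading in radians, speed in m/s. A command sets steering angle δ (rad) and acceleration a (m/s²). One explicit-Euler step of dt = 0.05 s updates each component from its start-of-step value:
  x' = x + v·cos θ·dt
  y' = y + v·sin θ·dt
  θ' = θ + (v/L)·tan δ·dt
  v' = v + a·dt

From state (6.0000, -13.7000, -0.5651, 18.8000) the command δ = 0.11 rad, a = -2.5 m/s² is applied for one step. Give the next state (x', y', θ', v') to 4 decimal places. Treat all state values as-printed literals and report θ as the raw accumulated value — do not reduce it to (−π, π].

x' = 6.0000 + 18.8000·cos(-0.5651)·0.05 = 6.7939
y' = -13.7000 + 18.8000·sin(-0.5651)·0.05 = -14.2034
θ' = -0.5651 + (18.8000/1.6)·tan(0.11)·0.05 = -0.5002
v' = 18.8000 − 2.5000·0.05 = 18.6750

(6.7939, -14.2034, -0.5002, 18.6750)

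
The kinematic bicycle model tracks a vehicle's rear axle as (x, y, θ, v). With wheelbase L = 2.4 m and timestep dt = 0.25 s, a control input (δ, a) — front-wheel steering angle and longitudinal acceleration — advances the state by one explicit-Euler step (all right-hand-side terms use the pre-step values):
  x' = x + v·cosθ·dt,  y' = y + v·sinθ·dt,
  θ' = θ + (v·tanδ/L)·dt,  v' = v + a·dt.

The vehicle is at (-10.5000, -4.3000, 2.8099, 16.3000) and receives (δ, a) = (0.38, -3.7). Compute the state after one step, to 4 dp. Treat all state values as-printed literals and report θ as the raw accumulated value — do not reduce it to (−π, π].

x' = -10.5000 + 16.3000·cos(2.8099)·0.25 = -14.3529
y' = -4.3000 + 16.3000·sin(2.8099)·0.25 = -2.9730
θ' = 2.8099 + (16.3000/2.4)·tan(0.38)·0.25 = 3.4881
v' = 16.3000 − 3.7000·0.25 = 15.3750

(-14.3529, -2.9730, 3.4881, 15.3750)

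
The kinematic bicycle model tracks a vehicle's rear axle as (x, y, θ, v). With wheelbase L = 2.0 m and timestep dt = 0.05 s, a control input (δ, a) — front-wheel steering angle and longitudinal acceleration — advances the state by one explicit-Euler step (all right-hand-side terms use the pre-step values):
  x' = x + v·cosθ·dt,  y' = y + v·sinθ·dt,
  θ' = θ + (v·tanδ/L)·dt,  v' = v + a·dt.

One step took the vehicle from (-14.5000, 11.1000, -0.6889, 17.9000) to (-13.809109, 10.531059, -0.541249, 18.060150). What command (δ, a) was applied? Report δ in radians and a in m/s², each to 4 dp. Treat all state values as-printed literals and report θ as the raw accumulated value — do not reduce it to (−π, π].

a = (v'−v)/dt = (0.160150)/0.05 = 3.2030
Δθ = θ'−θ = 0.147651;  (v·dt/L) = 17.9000·0.05/2.0 = 0.447500
tan δ = Δθ·L/(v·dt) = 0.329946  →  δ = 0.3187

δ = 0.3187, a = 3.2030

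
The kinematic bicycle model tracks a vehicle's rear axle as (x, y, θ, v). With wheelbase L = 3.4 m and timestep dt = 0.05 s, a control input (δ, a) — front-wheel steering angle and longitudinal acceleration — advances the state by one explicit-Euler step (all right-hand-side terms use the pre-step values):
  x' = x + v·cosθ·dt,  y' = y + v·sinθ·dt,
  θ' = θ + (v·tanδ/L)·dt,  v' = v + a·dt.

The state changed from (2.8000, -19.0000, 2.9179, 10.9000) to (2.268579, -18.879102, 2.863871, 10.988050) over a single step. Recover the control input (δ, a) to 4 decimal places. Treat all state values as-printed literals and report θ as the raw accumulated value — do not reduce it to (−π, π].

δ = -0.3251, a = 1.7610

a = (v'−v)/dt = (0.088050)/0.05 = 1.7610
Δθ = θ'−θ = -0.054029;  (v·dt/L) = 10.9000·0.05/3.4 = 0.160294
tan δ = Δθ·L/(v·dt) = -0.337062  →  δ = -0.3251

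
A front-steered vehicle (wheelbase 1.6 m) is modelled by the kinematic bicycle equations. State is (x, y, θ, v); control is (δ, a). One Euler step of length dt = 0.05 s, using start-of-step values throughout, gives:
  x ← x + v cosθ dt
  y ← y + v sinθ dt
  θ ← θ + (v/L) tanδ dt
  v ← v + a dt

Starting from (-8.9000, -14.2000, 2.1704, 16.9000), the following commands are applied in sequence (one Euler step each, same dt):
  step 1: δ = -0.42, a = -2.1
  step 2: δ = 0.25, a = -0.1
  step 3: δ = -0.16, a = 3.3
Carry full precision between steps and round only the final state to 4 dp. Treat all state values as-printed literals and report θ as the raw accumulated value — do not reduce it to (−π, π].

(-10.0765, -11.9800, 1.9839, 16.9550)

after step 1 (δ=-0.42, a=-2.1): (-9.376846, -13.502402, 1.934554, 16.795000)
after step 2 (δ=0.25, a=-0.1): (-9.675620, -12.717600, 2.068568, 16.790000)
after step 3 (δ=-0.16, a=3.3): (-10.076455, -11.979975, 1.983895, 16.955000)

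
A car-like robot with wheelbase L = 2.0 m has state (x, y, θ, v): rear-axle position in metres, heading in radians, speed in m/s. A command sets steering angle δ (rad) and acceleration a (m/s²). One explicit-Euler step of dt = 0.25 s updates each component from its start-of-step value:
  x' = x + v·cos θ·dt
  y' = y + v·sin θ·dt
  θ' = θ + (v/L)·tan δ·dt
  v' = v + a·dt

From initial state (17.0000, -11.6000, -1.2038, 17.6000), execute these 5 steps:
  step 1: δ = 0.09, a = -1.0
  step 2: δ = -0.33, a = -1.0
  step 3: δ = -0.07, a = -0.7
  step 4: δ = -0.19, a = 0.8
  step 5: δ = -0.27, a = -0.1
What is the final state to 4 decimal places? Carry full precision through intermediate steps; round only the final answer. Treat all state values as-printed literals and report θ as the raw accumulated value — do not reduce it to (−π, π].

after step 1 (δ=0.09, a=-1.0): (18.578779, -15.707001, -1.005264, 17.350000)
after step 2 (δ=-0.33, a=-1.0): (20.903096, -19.369166, -1.748114, 17.100000)
after step 3 (δ=-0.07, a=-0.7): (20.149027, -23.577136, -1.897984, 16.925000)
after step 4 (δ=-0.19, a=0.8): (18.789182, -27.583917, -2.304861, 17.125000)
after step 5 (δ=-0.27, a=-0.1): (15.921202, -30.762564, -2.897296, 17.100000)

(15.9212, -30.7626, -2.8973, 17.1000)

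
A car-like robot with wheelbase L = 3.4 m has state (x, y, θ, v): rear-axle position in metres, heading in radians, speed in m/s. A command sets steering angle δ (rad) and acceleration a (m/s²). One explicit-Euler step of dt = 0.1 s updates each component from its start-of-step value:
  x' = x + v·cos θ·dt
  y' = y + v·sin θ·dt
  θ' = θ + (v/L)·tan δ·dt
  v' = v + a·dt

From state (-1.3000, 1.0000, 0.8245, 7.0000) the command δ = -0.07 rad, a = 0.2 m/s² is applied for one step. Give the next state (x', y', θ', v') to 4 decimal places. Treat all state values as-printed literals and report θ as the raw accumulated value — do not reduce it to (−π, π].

(-0.8248, 1.5139, 0.8101, 7.0200)

x' = -1.3000 + 7.0000·cos(0.8245)·0.1 = -0.8248
y' = 1.0000 + 7.0000·sin(0.8245)·0.1 = 1.5139
θ' = 0.8245 + (7.0000/3.4)·tan(-0.07)·0.1 = 0.8101
v' = 7.0000 + 0.2000·0.1 = 7.0200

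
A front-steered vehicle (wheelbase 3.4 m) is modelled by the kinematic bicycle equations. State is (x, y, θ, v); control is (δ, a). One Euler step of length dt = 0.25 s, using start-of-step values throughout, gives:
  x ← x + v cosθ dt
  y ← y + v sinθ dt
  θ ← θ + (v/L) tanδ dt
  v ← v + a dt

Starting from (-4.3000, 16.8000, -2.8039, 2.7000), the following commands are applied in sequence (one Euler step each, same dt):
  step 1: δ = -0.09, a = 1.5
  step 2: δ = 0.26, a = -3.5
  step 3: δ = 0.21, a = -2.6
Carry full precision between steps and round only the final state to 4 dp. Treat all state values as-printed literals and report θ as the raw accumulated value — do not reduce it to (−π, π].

(-6.1774, 16.1307, -2.7272, 1.5500)

after step 1 (δ=-0.09, a=1.5): (-4.936877, 16.576365, -2.821816, 3.075000)
after step 2 (δ=0.26, a=-3.5): (-5.666656, 16.334705, -2.761668, 2.200000)
after step 3 (δ=0.21, a=-2.6): (-6.177437, 16.130737, -2.727189, 1.550000)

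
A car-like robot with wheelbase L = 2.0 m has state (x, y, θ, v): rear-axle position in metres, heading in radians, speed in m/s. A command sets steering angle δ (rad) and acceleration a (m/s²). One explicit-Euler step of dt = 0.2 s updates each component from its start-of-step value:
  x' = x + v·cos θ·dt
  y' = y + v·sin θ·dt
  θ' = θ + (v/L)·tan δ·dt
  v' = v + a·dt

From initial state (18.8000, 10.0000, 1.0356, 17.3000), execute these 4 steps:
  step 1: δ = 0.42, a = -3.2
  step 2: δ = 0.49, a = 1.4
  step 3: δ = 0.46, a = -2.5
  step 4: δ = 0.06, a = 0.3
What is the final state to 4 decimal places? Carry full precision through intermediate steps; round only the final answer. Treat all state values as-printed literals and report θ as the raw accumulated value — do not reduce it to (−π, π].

(13.6873, 16.4088, 3.6348, 16.5000)

after step 1 (δ=0.42, a=-3.2): (20.564634, 12.976183, 1.808171, 16.660000)
after step 2 (δ=0.49, a=1.4): (19.781110, 16.214750, 2.696795, 16.940000)
after step 3 (δ=0.46, a=-2.5): (16.722770, 17.672522, 3.536085, 16.440000)
after step 4 (δ=0.06, a=0.3): (13.687316, 16.408812, 3.634844, 16.500000)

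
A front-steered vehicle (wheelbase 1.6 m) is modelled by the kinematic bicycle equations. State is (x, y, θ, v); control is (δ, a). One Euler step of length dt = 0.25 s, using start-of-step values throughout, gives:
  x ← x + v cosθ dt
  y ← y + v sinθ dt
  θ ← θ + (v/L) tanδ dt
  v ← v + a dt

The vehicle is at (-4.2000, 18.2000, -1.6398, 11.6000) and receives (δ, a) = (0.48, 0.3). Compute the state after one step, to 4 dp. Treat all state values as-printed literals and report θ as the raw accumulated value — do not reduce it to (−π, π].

(-4.4000, 15.3069, -0.6962, 11.6750)

x' = -4.2000 + 11.6000·cos(-1.6398)·0.25 = -4.4000
y' = 18.2000 + 11.6000·sin(-1.6398)·0.25 = 15.3069
θ' = -1.6398 + (11.6000/1.6)·tan(0.48)·0.25 = -0.6962
v' = 11.6000 + 0.3000·0.25 = 11.6750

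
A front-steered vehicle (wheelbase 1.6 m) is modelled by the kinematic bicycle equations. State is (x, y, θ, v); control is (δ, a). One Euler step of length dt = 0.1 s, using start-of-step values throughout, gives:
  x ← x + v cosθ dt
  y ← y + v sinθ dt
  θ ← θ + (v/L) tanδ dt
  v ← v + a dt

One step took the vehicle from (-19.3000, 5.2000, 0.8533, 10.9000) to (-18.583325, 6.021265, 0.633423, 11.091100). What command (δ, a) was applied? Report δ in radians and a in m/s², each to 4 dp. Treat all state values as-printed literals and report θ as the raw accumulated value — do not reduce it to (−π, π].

δ = -0.3122, a = 1.9110

a = (v'−v)/dt = (0.191100)/0.1 = 1.9110
Δθ = θ'−θ = -0.219877;  (v·dt/L) = 10.9000·0.1/1.6 = 0.681250
tan δ = Δθ·L/(v·dt) = -0.322755  →  δ = -0.3122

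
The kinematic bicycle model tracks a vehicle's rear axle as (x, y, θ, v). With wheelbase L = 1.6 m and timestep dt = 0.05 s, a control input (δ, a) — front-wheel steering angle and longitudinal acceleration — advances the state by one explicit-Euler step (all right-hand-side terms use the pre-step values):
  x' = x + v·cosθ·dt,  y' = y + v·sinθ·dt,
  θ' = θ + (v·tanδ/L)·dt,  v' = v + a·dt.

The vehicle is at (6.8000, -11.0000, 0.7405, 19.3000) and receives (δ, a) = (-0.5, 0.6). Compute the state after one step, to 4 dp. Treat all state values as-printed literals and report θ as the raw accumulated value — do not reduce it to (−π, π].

(7.5123, -10.3490, 0.4110, 19.3300)

x' = 6.8000 + 19.3000·cos(0.7405)·0.05 = 7.5123
y' = -11.0000 + 19.3000·sin(0.7405)·0.05 = -10.3490
θ' = 0.7405 + (19.3000/1.6)·tan(-0.5)·0.05 = 0.4110
v' = 19.3000 + 0.6000·0.05 = 19.3300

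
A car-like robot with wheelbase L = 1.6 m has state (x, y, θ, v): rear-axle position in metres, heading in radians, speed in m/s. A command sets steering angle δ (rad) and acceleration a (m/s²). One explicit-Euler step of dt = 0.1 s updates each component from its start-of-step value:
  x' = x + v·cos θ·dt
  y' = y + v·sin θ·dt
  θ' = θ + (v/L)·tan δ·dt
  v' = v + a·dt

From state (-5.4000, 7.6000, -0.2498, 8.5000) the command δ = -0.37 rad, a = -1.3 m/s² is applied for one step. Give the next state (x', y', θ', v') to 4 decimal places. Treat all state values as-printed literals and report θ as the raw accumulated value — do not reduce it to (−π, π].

(-4.5764, 7.3899, -0.4559, 8.3700)

x' = -5.4000 + 8.5000·cos(-0.2498)·0.1 = -4.5764
y' = 7.6000 + 8.5000·sin(-0.2498)·0.1 = 7.3899
θ' = -0.2498 + (8.5000/1.6)·tan(-0.37)·0.1 = -0.4559
v' = 8.5000 − 1.3000·0.1 = 8.3700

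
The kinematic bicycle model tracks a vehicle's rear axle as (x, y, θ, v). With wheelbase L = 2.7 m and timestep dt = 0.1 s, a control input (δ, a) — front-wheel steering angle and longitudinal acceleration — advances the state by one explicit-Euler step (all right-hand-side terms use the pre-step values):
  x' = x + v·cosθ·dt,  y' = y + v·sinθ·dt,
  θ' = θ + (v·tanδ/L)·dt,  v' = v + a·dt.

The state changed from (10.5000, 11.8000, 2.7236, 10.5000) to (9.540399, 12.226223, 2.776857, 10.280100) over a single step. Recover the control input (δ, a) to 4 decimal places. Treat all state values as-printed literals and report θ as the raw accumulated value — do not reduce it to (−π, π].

δ = 0.1361, a = -2.1990

a = (v'−v)/dt = (-0.219900)/0.1 = -2.1990
Δθ = θ'−θ = 0.053257;  (v·dt/L) = 10.5000·0.1/2.7 = 0.388889
tan δ = Δθ·L/(v·dt) = 0.136947  →  δ = 0.1361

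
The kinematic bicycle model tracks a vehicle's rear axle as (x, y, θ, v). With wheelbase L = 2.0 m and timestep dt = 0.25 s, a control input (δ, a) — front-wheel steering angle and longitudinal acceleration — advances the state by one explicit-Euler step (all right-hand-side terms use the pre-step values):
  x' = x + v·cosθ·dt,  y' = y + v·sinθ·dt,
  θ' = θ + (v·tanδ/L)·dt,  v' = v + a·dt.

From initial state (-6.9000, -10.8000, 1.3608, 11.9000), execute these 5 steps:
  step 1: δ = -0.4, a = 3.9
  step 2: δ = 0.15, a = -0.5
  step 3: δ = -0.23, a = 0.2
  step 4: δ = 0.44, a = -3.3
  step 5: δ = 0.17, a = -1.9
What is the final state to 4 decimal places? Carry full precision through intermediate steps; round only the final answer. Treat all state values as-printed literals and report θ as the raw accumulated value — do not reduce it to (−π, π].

(1.1809, 1.6357, 1.6122, 11.5000)

after step 1 (δ=-0.4, a=3.9): (-6.279842, -7.890356, 0.731895, 12.875000)
after step 2 (δ=0.15, a=-0.5): (-3.885384, -5.739328, 0.975128, 12.750000)
after step 3 (δ=-0.23, a=0.2): (-2.097000, -3.100798, 0.601962, 12.800000)
after step 4 (δ=0.44, a=-3.3): (0.540523, -1.288763, 1.355211, 11.975000)
after step 5 (δ=0.17, a=-1.9): (1.180944, 1.635686, 1.612160, 11.500000)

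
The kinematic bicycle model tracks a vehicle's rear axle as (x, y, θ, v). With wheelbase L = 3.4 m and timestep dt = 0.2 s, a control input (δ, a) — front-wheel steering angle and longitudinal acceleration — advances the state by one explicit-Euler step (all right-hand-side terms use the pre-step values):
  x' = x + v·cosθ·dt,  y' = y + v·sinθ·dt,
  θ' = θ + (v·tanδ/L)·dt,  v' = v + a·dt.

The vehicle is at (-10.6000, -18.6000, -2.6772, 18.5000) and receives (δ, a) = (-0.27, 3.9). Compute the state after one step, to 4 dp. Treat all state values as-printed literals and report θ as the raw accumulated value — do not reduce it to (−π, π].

(-13.9081, -20.2572, -2.9784, 19.2800)

x' = -10.6000 + 18.5000·cos(-2.6772)·0.2 = -13.9081
y' = -18.6000 + 18.5000·sin(-2.6772)·0.2 = -20.2572
θ' = -2.6772 + (18.5000/3.4)·tan(-0.27)·0.2 = -2.9784
v' = 18.5000 + 3.9000·0.2 = 19.2800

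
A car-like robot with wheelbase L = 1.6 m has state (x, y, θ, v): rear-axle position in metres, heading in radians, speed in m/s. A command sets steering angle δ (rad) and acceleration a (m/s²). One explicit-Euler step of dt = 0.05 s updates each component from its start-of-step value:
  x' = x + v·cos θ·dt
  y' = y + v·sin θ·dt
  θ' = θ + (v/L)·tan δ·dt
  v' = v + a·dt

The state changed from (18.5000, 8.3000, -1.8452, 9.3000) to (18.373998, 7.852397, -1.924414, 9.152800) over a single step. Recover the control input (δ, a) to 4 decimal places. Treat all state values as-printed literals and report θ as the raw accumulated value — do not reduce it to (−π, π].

a = (v'−v)/dt = (-0.147200)/0.05 = -2.9440
Δθ = θ'−θ = -0.079214;  (v·dt/L) = 9.3000·0.05/1.6 = 0.290625
tan δ = Δθ·L/(v·dt) = -0.272564  →  δ = -0.2661

δ = -0.2661, a = -2.9440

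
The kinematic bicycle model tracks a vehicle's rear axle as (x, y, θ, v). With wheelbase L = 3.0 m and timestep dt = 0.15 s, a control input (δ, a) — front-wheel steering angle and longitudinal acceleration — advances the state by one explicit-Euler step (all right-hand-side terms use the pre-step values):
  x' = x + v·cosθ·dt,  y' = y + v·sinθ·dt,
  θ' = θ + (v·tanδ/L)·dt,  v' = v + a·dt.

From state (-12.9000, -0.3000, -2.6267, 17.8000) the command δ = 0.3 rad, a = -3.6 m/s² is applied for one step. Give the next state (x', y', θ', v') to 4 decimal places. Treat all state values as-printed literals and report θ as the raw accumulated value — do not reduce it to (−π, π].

x' = -12.9000 + 17.8000·cos(-2.6267)·0.15 = -15.2238
y' = -0.3000 + 17.8000·sin(-2.6267)·0.15 = -1.6148
θ' = -2.6267 + (17.8000/3.0)·tan(0.3)·0.15 = -2.3514
v' = 17.8000 − 3.6000·0.15 = 17.2600

(-15.2238, -1.6148, -2.3514, 17.2600)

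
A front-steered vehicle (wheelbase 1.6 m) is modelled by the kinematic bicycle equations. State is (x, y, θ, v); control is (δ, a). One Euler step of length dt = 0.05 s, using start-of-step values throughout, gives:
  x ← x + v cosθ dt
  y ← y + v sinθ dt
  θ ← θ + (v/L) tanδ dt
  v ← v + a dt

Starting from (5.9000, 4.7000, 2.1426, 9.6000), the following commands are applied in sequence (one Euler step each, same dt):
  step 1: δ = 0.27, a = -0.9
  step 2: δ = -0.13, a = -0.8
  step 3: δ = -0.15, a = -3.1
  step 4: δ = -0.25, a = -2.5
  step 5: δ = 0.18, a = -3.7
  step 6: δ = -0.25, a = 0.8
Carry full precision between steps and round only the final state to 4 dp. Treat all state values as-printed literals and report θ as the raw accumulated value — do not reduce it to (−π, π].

after step 1 (δ=0.27, a=-0.9): (5.640248, 5.103645, 2.225627, 9.555000)
after step 2 (δ=-0.13, a=-0.8): (5.349286, 5.482572, 2.186590, 9.515000)
after step 3 (δ=-0.15, a=-3.1): (5.074490, 5.870934, 2.141651, 9.360000)
after step 4 (δ=-0.25, a=-2.5): (4.821605, 6.264728, 2.066963, 9.235000)
after step 5 (δ=0.18, a=-3.7): (4.601786, 6.670797, 2.119479, 9.050000)
after step 6 (δ=-0.25, a=0.8): (4.365778, 7.056876, 2.047265, 9.090000)

(4.3658, 7.0569, 2.0473, 9.0900)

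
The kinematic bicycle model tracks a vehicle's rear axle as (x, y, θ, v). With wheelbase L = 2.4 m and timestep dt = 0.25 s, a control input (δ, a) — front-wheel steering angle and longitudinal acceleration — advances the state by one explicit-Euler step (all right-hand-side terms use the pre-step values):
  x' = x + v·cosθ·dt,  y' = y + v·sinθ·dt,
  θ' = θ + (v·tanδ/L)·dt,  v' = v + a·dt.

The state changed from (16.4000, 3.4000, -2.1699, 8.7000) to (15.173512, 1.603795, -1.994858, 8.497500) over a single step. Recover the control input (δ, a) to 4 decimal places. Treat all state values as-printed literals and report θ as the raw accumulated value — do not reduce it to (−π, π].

a = (v'−v)/dt = (-0.202500)/0.25 = -0.8100
Δθ = θ'−θ = 0.175042;  (v·dt/L) = 8.7000·0.25/2.4 = 0.906250
tan δ = Δθ·L/(v·dt) = 0.193150  →  δ = 0.1908

δ = 0.1908, a = -0.8100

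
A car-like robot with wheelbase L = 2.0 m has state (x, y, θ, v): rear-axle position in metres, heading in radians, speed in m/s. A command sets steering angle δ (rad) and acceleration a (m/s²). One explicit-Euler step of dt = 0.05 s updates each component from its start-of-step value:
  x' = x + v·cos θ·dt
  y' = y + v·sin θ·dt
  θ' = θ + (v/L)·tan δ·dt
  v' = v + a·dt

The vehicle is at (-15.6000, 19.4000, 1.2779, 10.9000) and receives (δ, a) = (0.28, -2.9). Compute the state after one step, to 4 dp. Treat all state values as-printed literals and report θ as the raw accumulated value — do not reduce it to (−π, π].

x' = -15.6000 + 10.9000·cos(1.2779)·0.05 = -15.4426
y' = 19.4000 + 10.9000·sin(1.2779)·0.05 = 19.9218
θ' = 1.2779 + (10.9000/2.0)·tan(0.28)·0.05 = 1.3563
v' = 10.9000 − 2.9000·0.05 = 10.7550

(-15.4426, 19.9218, 1.3563, 10.7550)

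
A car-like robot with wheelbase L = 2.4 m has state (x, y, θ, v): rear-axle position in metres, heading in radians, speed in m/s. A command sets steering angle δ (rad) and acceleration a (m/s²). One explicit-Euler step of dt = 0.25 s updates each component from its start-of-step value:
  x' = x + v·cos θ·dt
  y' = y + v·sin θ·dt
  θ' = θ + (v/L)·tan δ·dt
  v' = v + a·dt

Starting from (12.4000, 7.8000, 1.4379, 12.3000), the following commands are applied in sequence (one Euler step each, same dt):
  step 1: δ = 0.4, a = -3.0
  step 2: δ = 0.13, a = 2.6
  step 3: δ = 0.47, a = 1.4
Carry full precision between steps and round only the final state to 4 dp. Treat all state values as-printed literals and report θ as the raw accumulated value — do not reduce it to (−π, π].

(10.0238, 16.0716, 2.7824, 12.5500)

after step 1 (δ=0.4, a=-3.0): (12.807454, 10.847885, 1.979604, 11.550000)
after step 2 (δ=0.13, a=2.6): (11.659629, 13.497443, 2.136897, 12.200000)
after step 3 (δ=0.47, a=1.4): (10.023776, 16.071639, 2.782437, 12.550000)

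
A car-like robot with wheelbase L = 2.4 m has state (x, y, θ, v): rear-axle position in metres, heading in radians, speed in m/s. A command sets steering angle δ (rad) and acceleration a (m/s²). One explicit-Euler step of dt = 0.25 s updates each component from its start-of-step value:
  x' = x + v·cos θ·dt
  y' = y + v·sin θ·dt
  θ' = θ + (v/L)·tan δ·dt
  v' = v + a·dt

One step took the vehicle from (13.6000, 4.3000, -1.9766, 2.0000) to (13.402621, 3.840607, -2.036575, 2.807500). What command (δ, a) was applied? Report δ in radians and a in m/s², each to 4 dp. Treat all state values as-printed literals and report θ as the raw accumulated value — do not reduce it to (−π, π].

a = (v'−v)/dt = (0.807500)/0.25 = 3.2300
Δθ = θ'−θ = -0.059975;  (v·dt/L) = 2.0000·0.25/2.4 = 0.208333
tan δ = Δθ·L/(v·dt) = -0.287880  →  δ = -0.2803

δ = -0.2803, a = 3.2300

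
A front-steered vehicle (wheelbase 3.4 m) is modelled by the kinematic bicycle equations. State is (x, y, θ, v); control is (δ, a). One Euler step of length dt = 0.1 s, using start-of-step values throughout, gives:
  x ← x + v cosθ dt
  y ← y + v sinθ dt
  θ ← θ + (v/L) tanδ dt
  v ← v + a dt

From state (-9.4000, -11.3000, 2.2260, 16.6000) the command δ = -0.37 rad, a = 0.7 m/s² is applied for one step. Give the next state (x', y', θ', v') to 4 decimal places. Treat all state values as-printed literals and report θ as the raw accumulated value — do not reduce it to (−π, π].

x' = -9.4000 + 16.6000·cos(2.2260)·0.1 = -10.4115
y' = -11.3000 + 16.6000·sin(2.2260)·0.1 = -9.9837
θ' = 2.2260 + (16.6000/3.4)·tan(-0.37)·0.1 = 2.0366
v' = 16.6000 + 0.7000·0.1 = 16.6700

(-10.4115, -9.9837, 2.0366, 16.6700)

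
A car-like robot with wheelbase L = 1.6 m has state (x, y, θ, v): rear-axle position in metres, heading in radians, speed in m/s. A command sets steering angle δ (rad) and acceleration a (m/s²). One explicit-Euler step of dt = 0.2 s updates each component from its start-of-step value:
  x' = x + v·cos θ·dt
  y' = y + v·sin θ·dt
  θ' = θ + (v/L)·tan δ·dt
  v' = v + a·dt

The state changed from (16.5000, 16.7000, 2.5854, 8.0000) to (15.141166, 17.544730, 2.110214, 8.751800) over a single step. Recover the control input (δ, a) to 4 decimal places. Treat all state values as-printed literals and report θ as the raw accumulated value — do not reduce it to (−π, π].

δ = -0.4436, a = 3.7590

a = (v'−v)/dt = (0.751800)/0.2 = 3.7590
Δθ = θ'−θ = -0.475186;  (v·dt/L) = 8.0000·0.2/1.6 = 1.000000
tan δ = Δθ·L/(v·dt) = -0.475186  →  δ = -0.4436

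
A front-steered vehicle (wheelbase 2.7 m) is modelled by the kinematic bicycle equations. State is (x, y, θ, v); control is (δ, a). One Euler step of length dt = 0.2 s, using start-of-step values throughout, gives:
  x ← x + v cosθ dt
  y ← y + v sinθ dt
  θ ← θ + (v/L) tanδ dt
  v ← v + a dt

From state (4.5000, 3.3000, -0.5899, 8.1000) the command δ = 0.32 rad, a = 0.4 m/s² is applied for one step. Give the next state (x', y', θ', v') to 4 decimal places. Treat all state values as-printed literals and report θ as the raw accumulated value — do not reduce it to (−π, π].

x' = 4.5000 + 8.1000·cos(-0.5899)·0.2 = 5.8462
y' = 3.3000 + 8.1000·sin(-0.5899)·0.2 = 2.3988
θ' = -0.5899 + (8.1000/2.7)·tan(0.32)·0.2 = -0.3911
v' = 8.1000 + 0.4000·0.2 = 8.1800

(5.8462, 2.3988, -0.3911, 8.1800)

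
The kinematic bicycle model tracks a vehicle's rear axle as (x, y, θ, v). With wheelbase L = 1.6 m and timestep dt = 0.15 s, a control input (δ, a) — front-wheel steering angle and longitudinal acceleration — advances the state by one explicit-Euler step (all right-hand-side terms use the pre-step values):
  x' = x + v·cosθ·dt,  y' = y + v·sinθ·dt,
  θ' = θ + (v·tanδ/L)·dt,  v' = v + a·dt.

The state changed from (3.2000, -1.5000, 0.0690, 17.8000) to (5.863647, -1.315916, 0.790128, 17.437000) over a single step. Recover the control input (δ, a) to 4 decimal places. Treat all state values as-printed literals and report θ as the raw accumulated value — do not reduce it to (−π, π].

a = (v'−v)/dt = (-0.363000)/0.15 = -2.4200
Δθ = θ'−θ = 0.721128;  (v·dt/L) = 17.8000·0.15/1.6 = 1.668750
tan δ = Δθ·L/(v·dt) = 0.432137  →  δ = 0.4079

δ = 0.4079, a = -2.4200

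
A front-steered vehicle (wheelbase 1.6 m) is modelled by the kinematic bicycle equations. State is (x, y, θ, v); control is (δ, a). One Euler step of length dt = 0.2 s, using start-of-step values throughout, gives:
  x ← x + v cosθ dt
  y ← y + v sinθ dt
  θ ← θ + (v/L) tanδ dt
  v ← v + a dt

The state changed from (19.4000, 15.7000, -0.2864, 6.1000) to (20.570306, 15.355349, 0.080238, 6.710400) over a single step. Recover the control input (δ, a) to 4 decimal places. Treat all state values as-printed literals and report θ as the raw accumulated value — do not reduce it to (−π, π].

a = (v'−v)/dt = (0.610400)/0.2 = 3.0520
Δθ = θ'−θ = 0.366638;  (v·dt/L) = 6.1000·0.2/1.6 = 0.762500
tan δ = Δθ·L/(v·dt) = 0.480837  →  δ = 0.4482

δ = 0.4482, a = 3.0520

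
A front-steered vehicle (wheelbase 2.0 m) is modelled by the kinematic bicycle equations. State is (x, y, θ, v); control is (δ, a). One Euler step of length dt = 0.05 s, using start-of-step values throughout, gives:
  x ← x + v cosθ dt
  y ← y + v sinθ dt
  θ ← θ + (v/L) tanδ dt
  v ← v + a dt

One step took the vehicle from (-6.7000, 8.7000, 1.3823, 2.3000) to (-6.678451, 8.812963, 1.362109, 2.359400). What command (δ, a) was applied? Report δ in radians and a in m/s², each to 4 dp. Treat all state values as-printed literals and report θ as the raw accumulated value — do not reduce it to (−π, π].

δ = -0.3377, a = 1.1880

a = (v'−v)/dt = (0.059400)/0.05 = 1.1880
Δθ = θ'−θ = -0.020191;  (v·dt/L) = 2.3000·0.05/2.0 = 0.057500
tan δ = Δθ·L/(v·dt) = -0.351148  →  δ = -0.3377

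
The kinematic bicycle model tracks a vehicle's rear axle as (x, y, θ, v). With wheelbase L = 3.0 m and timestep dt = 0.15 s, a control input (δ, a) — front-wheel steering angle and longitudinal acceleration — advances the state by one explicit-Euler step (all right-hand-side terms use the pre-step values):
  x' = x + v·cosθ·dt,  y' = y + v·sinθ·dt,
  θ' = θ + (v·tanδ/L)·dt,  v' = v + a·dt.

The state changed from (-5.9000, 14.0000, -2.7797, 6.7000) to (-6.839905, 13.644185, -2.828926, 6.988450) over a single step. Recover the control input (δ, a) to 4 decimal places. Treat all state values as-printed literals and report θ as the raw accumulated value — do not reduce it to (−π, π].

δ = -0.1459, a = 1.9230

a = (v'−v)/dt = (0.288450)/0.15 = 1.9230
Δθ = θ'−θ = -0.049226;  (v·dt/L) = 6.7000·0.15/3.0 = 0.335000
tan δ = Δθ·L/(v·dt) = -0.146943  →  δ = -0.1459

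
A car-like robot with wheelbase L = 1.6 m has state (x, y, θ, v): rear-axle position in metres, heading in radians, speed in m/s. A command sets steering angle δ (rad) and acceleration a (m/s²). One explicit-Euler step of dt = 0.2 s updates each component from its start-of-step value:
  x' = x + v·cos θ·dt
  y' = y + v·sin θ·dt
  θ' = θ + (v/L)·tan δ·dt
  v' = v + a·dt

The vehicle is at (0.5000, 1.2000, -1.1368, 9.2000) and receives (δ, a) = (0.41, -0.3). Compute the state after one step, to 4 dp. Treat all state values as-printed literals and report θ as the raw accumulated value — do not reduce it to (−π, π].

(1.2737, -0.4694, -0.6370, 9.1400)

x' = 0.5000 + 9.2000·cos(-1.1368)·0.2 = 1.2737
y' = 1.2000 + 9.2000·sin(-1.1368)·0.2 = -0.4694
θ' = -1.1368 + (9.2000/1.6)·tan(0.41)·0.2 = -0.6370
v' = 9.2000 − 0.3000·0.2 = 9.1400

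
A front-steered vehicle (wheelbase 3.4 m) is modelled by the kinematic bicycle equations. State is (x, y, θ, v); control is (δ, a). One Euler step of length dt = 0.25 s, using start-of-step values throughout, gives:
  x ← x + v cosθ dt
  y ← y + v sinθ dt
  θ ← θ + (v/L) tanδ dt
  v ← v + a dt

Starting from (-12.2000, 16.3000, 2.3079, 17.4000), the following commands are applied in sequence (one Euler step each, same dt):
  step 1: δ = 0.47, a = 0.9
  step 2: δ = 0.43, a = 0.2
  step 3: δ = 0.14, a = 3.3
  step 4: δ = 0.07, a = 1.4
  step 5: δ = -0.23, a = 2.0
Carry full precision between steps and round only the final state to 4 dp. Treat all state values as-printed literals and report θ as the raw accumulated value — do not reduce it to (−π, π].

(-30.9782, 12.9788, 3.5061, 19.3500)

after step 1 (δ=0.47, a=0.9): (-15.123836, 19.520820, 2.957798, 17.625000)
after step 2 (δ=0.43, a=0.2): (-19.455872, 20.326115, 3.552150, 17.675000)
after step 3 (δ=0.14, a=3.3): (-23.507417, 18.562501, 3.735297, 18.500000)
after step 4 (δ=0.07, a=1.4): (-27.340960, 15.975114, 3.830673, 18.850000)
after step 5 (δ=-0.23, a=2.0): (-30.978214, 12.978775, 3.506144, 19.350000)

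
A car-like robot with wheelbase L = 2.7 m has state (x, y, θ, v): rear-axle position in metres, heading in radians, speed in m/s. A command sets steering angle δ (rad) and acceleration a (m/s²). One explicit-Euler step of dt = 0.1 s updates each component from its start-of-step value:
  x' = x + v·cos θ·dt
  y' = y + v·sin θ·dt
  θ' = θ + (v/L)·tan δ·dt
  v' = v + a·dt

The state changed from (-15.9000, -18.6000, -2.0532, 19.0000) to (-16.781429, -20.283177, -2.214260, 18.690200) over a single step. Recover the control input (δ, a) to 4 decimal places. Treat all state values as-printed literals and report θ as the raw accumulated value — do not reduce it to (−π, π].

δ = -0.2250, a = -3.0980

a = (v'−v)/dt = (-0.309800)/0.1 = -3.0980
Δθ = θ'−θ = -0.161060;  (v·dt/L) = 19.0000·0.1/2.7 = 0.703704
tan δ = Δθ·L/(v·dt) = -0.228875  →  δ = -0.2250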